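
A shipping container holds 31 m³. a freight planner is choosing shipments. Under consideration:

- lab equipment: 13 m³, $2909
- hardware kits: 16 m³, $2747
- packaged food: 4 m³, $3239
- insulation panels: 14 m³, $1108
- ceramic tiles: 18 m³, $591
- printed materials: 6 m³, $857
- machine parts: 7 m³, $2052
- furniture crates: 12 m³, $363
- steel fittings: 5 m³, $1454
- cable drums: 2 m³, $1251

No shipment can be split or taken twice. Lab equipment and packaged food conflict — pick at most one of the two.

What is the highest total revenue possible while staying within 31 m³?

9289

Taking hardware kits + packaged food + machine parts + cable drums: 29 m³ used, 9289 in revenue.
Runner-up packaged food + printed materials + machine parts + steel fittings + cable drums tops out at 8853.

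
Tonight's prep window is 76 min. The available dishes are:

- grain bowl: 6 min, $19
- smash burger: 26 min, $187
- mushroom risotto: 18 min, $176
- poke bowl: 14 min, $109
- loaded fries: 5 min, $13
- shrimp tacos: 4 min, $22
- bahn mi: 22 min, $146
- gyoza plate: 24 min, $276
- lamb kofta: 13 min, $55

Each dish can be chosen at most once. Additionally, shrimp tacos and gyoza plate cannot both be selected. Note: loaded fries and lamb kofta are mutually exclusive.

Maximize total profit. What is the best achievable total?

658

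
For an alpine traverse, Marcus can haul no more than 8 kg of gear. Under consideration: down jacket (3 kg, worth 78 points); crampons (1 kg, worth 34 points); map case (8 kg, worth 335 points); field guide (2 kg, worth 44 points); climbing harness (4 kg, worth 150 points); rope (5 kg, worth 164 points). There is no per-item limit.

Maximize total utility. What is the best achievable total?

335

Ranking by ratio (utility/kg): map case 41.88, climbing harness 37.50, crampons 34.00.
Taking map case: 8 kg used, 335 in utility.
That's the maximum — no swap from here does better than 335.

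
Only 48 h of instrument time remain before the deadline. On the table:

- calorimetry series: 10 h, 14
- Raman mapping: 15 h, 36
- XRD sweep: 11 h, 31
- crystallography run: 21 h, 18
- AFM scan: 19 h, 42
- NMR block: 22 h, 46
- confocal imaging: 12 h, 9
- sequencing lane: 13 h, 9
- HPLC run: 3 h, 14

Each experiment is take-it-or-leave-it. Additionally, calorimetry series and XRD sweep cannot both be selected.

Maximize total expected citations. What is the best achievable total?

123

Raman mapping + XRD sweep + AFM scan + HPLC run uses 48 of the 48 h and totals 123.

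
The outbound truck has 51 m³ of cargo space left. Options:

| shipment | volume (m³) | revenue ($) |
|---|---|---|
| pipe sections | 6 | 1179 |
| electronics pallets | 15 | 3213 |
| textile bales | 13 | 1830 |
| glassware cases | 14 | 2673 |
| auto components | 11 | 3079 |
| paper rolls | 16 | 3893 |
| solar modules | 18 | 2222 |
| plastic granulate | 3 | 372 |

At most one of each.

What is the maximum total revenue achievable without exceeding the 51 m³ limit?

11736

Density check — auto components 279.91, paper rolls 243.31, electronics pallets 214.20 are the best per m³.
The ratio ordering already packs tightly: pipe sections + electronics pallets + auto components + paper rolls + plastic granulate, 51 m³, 11736.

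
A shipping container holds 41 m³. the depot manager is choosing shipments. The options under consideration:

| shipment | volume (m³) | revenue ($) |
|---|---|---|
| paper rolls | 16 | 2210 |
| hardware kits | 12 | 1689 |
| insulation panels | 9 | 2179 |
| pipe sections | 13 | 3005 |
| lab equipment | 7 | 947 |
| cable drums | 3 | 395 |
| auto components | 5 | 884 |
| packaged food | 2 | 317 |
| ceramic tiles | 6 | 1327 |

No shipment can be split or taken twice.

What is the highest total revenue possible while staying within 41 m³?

8342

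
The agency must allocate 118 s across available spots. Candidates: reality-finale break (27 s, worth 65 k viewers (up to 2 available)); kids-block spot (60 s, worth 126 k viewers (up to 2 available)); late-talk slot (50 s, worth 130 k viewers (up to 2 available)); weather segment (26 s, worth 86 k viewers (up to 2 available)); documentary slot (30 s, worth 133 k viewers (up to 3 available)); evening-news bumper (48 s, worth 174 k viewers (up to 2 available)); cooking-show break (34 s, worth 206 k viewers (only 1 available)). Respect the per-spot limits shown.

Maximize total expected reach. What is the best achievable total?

513

Greedy by ratio would take 2×documentary slot + cooking-show break: 94 s used, total 472.
Dropping documentary slot frees 30 s; slotting in evening-news bumper (48 s) lifts the total to 513 at 112 s.
The spare 6 s is too small for any remaining spot, and no exchange beats 513.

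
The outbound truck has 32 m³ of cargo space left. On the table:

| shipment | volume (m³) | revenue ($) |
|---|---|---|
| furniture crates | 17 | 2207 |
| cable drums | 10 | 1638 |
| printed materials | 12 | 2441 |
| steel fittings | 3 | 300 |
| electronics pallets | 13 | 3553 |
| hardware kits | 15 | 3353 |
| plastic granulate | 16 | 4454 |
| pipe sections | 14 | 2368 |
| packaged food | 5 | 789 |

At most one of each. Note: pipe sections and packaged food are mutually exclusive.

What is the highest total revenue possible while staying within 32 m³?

8307

By revenue per m³: plastic granulate 278.38, electronics pallets 273.31, hardware kits 223.53, printed materials 203.42 lead.
Best packing: steel fittings + electronics pallets + plastic granulate — 32 m³, 8307 total.
Next best is electronics pallets + plastic granulate at 8007 (29 m³) — short by 300.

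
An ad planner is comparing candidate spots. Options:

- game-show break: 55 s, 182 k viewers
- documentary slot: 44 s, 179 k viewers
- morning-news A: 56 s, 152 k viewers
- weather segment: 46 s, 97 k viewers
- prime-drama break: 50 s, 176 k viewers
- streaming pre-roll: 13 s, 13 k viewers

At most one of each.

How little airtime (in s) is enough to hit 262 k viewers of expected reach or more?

90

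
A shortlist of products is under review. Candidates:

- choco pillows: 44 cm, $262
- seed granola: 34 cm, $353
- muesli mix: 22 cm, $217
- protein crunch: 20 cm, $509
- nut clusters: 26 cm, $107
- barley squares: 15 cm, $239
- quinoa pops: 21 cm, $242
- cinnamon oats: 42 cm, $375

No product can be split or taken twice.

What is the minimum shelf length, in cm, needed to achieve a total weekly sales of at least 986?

Minimise cm subject to total weekly sales ≥ 986.
protein crunch + barley squares + quinoa pops: 990 weekly sales at 56 cm.
No combination under 56 cm hits 986.

56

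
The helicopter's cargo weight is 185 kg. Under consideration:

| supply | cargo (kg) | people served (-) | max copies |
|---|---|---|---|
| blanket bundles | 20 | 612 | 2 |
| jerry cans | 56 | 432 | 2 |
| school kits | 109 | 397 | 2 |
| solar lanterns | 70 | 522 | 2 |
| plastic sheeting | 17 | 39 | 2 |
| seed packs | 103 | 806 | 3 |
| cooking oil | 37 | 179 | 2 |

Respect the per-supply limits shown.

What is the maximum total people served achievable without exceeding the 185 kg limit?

2268

A density-first pass picks 2×blanket bundles + seed packs + cooking oil — 2209 at 180 kg.
Replace seed packs and cooking oil with 2×solar lanterns: the trade gains 59 net, giving 2268 at 180 kg.
Nothing else within 185 kg beats 2268.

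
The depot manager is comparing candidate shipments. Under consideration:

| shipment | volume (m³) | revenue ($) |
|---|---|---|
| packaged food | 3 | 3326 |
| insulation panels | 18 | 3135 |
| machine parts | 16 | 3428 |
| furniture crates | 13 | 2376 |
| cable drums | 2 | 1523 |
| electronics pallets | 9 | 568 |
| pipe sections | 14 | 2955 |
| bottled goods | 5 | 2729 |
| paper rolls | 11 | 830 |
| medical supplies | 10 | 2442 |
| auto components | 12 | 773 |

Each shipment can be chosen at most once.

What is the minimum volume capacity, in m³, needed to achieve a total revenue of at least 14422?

47

Need the lightest bundle worth ≥ 14422.
Taking packaged food + furniture crates + cable drums + pipe sections + bottled goods + medical supplies gives 15351 (≥ 14422) for 47 m³.
Any bundle with less than 47 m³ falls short of 14422.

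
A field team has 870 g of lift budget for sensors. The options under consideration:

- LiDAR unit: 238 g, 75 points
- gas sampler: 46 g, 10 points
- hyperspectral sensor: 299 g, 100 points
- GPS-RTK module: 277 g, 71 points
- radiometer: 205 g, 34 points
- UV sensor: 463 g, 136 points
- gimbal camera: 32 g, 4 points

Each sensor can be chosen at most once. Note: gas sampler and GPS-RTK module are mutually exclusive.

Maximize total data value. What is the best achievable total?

250

Taking LiDAR unit + hyperspectral sensor + GPS-RTK module + gimbal camera: 846 g used, 250 in data value.
That's the maximum — no feasible swap from here does better than 250.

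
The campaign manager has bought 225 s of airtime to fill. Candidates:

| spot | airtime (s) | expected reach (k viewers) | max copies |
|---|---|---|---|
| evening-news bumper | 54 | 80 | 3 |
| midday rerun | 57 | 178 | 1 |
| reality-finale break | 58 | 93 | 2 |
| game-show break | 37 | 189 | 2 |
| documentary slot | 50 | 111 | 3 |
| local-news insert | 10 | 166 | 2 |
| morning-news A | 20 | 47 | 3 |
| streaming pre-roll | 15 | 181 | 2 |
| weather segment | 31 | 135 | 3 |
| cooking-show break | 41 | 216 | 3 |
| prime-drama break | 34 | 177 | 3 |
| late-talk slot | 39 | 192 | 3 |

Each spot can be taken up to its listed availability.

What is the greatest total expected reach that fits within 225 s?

Greedy by ratio would take 2×local-news insert + 2×streaming pre-roll + 3×cooking-show break + prime-drama break: 207 s used, total 1519.
The 82 s tied up in 2×cooking-show break is better spent on weather segment + 2×prime-drama break — total rises to 1576 (224 s).

1576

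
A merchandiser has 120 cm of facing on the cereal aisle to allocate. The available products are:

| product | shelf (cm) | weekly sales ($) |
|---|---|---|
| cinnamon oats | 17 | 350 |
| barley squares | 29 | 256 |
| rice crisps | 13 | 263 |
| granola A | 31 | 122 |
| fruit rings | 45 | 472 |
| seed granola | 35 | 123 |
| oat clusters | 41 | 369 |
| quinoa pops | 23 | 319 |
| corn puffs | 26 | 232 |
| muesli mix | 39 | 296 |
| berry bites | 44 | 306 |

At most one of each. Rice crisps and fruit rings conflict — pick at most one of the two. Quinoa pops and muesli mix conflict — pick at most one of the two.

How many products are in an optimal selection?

5

Best achievable weekly sales is 1533.
One optimal bundle: cinnamon oats + rice crisps + oat clusters + quinoa pops + corn puffs (120 cm).
Any selection reaching 1533 contains exactly 5 products.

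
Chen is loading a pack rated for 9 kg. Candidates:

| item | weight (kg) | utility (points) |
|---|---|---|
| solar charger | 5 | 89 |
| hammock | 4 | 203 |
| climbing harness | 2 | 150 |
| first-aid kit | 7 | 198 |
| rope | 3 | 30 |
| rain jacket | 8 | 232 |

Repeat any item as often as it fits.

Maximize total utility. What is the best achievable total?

600

4×climbing harness uses 8 of the 9 kg and totals 600.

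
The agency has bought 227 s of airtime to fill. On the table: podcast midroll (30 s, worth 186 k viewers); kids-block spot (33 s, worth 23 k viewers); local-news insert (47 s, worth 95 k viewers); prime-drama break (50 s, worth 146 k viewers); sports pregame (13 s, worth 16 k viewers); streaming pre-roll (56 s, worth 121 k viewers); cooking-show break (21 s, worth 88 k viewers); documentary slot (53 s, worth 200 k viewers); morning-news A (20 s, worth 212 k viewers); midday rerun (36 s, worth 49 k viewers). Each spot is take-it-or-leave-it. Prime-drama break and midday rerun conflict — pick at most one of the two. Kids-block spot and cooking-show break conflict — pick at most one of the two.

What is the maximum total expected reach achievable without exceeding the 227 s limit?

927

Density check — morning-news A 10.60, podcast midroll 6.20, cooking-show break 4.19 are the best per s.
Podcast midroll + local-news insert + prime-drama break + cooking-show break + documentary slot + morning-news A uses 221 of the 227 s and totals 927.
Runner-up podcast midroll + local-news insert + streaming pre-roll + cooking-show break + documentary slot + morning-news A tops out at 902.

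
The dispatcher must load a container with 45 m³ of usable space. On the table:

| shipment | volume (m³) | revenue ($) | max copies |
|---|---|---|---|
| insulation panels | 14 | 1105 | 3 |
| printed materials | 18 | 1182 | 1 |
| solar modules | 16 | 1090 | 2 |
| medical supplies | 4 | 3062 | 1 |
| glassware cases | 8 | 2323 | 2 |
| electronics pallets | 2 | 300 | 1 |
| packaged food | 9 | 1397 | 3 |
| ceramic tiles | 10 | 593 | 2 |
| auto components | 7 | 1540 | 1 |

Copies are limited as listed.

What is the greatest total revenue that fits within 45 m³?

By revenue per m³: medical supplies 765.50, glassware cases 290.38, auto components 220.00 lead.
Medical supplies + 2×glassware cases + 2×packaged food + auto components uses 45 of the 45 m³ and totals 12042.
Nothing else within 45 m³ beats 12042.

12042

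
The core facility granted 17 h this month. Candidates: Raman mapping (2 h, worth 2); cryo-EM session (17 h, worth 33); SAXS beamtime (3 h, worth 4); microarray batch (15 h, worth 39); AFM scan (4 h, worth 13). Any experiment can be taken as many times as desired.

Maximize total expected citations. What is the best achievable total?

By expected citations per h: AFM scan 3.25, microarray batch 2.60, cryo-EM session 1.94, SAXS beamtime 1.33 lead.
Taking 4×AFM scan: 16 h used, 52 in expected citations.
No other feasible combination exceeds 52.

52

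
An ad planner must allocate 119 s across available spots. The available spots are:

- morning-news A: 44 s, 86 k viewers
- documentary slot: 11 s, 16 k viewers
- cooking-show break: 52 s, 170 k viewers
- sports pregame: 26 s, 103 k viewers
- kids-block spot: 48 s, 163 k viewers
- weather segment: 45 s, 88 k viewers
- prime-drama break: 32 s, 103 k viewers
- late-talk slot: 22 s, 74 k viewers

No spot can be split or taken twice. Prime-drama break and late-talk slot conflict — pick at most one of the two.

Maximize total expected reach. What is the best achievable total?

Filling by ratio: documentary slot + sports pregame + kids-block spot + late-talk slot for 356, with 12 s left unused.
Dropping late-talk slot frees 22 s; slotting in prime-drama break (32 s) lifts the total to 385 at 117 s.
That's the maximum — no feasible swap from here does better than 385.

385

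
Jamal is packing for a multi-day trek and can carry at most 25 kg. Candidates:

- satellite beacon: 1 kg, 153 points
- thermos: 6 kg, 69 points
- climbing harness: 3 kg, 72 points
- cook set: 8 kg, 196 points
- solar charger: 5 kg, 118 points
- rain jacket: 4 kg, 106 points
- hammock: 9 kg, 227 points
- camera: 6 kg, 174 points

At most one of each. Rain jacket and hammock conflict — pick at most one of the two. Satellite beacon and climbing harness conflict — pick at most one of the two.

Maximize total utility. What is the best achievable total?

750

Satellite beacon + cook set + hammock + camera uses 24 of the 25 kg and totals 750.
Every other selection either busts 25 kg or breaks a pairing rule or fails to beat 750.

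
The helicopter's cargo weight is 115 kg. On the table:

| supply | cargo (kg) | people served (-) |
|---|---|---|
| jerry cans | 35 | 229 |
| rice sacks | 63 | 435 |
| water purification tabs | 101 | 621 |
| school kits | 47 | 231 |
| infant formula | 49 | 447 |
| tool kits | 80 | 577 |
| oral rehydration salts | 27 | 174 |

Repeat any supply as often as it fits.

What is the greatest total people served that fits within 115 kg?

Ranking by ratio (people served/kg): infant formula 9.12, tool kits 7.21, rice sacks 6.90, jerry cans 6.54.
2×infant formula uses 98 of the 115 kg and totals 894.

894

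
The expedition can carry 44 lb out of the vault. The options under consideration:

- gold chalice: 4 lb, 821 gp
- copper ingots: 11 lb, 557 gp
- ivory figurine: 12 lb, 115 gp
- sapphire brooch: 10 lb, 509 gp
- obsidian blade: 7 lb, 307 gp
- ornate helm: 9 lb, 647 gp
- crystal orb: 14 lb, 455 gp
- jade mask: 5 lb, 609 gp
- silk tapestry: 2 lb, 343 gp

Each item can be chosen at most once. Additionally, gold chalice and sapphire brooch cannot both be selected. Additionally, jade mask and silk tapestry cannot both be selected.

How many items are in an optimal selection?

5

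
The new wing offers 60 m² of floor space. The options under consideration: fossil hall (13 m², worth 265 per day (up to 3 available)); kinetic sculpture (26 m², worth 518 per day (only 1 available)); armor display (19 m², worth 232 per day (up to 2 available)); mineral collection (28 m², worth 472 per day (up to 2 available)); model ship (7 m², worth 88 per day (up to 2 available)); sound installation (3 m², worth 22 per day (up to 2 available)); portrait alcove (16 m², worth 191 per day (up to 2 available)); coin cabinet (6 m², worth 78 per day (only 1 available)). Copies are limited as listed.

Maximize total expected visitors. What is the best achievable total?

1136

Filling by ratio: 3×fossil hall + 2×model ship + coin cabinet for 1049, with 1 m² left unused.
Replace fossil hall and model ship and coin cabinet with kinetic sculpture: the trade gains 87 net, giving 1136 at 59 m².
Every other selection either busts 60 m² or exceeds an availability limit or fails to beat 1136.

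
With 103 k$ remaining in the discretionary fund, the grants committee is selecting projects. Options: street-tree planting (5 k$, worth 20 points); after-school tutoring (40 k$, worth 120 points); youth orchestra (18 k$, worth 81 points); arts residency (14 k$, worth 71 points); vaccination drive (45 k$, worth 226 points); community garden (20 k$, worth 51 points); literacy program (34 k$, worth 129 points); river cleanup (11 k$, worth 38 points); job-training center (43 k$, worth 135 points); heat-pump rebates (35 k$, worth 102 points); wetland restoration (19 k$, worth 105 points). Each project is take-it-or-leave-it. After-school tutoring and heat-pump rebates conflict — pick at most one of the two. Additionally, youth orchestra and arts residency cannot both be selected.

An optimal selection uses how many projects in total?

4

The maximum projected impact within 103 k$ is 480.
For example street-tree planting + vaccination drive + literacy program + wetland restoration achieves it, using 103 k$.
Any selection reaching 480 contains exactly 4 projects.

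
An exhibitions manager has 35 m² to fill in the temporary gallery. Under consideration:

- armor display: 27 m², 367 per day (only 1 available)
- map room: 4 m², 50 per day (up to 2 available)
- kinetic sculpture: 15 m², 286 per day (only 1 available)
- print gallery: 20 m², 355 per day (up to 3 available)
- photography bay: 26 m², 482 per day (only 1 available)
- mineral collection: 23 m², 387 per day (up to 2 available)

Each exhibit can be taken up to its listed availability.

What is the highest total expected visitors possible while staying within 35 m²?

641

The ratio ordering already packs tightly: kinetic sculpture + print gallery, 35 m², 641.
That's the maximum — no swap from here does better than 641.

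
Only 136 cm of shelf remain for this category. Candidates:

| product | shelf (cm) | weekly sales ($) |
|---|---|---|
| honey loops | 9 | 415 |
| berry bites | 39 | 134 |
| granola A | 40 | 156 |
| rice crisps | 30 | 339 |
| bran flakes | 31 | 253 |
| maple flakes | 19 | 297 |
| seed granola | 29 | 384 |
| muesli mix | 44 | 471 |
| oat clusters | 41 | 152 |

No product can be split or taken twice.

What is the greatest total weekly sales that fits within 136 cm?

Density check — honey loops 46.11, maple flakes 15.63, seed granola 13.24, rice crisps 11.30 are the best per cm.
Taking honey loops + rice crisps + maple flakes + seed granola + muesli mix: 131 cm used, 1906 in weekly sales.

1906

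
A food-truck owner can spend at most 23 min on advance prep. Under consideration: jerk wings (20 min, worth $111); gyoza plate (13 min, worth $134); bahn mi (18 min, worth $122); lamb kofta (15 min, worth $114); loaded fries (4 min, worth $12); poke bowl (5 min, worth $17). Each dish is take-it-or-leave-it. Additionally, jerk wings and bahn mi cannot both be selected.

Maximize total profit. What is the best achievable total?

163

Best packing: gyoza plate + loaded fries + poke bowl — 22 min, 163 total.
No other feasible combination exceeds 163.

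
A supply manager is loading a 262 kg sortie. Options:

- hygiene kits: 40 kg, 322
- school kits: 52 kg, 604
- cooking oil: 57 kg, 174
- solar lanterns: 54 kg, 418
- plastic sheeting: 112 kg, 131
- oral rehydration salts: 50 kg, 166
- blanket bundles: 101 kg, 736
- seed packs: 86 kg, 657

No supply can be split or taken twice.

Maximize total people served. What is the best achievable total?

2080

Density check — school kits 11.62, hygiene kits 8.05, solar lanterns 7.74, seed packs 7.64 are the best per kg.
The ratio heuristic lands on hygiene kits + school kits + solar lanterns + seed packs (2001) but leaves 30 kg idle.
Dropping seed packs frees 86 kg; slotting in blanket bundles (101 kg) lifts the total to 2080 at 247 kg.
An exhaustive check of the 256 subsets confirms 2080.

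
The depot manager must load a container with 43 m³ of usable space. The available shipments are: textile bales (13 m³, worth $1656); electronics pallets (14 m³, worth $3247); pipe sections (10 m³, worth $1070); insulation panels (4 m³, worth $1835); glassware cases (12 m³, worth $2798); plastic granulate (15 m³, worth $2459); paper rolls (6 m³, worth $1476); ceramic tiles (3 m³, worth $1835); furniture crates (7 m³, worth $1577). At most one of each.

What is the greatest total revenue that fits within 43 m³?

Greedy by ratio would take electronics pallets + insulation panels + glassware cases + paper rolls + ceramic tiles: 39 m³ used, total 11191.
Replace paper rolls with furniture crates: the trade gains 101 net, giving 11292 at 40 m³.

11292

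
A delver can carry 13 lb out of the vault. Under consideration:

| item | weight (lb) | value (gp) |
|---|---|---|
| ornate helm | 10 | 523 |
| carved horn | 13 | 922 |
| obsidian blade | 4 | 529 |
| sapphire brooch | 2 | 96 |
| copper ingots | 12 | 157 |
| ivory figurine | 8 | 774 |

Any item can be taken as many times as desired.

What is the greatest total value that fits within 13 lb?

1587

3×obsidian blade uses 12 of the 13 lb and totals 1587.
Nothing else within 13 lb beats 1587.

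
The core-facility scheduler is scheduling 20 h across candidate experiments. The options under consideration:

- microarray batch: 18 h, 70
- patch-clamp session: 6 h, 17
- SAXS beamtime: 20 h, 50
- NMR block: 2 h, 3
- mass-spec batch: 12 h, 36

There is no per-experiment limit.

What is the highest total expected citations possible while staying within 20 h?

By expected citations per h: microarray batch 3.89, mass-spec batch 3.00, patch-clamp session 2.83 lead.
Microarray batch + NMR block uses 20 of the 20 h and totals 73.

73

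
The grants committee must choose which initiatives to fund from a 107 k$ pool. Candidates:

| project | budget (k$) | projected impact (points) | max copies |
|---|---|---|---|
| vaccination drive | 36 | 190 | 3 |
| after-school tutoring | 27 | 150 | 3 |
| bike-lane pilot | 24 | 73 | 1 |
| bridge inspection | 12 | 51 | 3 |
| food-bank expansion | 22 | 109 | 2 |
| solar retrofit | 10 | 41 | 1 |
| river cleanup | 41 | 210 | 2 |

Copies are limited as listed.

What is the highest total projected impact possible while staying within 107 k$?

561

The ratio heuristic lands on 3×after-school tutoring + food-bank expansion (559) but leaves 4 k$ idle.
The 49 k$ tied up in after-school tutoring and food-bank expansion is better spent on bridge inspection + river cleanup — total rises to 561 (107 k$).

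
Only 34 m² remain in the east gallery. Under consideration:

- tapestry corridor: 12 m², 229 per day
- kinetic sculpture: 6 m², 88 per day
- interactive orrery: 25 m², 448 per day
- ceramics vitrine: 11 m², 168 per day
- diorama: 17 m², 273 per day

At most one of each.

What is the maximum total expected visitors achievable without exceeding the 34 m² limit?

536

Taking the top-ratio exhibits first gives tapestry corridor + diorama for 502 (29 m²).
Dropping tapestry corridor and diorama frees 29 m²; slotting in kinetic sculpture + interactive orrery (31 m²) lifts the total to 536 at 31 m².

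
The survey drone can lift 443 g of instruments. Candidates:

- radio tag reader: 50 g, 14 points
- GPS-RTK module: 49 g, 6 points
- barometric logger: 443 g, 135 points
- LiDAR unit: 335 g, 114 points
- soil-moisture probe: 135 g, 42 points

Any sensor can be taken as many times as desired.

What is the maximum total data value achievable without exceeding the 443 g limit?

Best packing: 2×radio tag reader + LiDAR unit — 435 g, 142 total.
Nothing else within 443 g beats 142.

142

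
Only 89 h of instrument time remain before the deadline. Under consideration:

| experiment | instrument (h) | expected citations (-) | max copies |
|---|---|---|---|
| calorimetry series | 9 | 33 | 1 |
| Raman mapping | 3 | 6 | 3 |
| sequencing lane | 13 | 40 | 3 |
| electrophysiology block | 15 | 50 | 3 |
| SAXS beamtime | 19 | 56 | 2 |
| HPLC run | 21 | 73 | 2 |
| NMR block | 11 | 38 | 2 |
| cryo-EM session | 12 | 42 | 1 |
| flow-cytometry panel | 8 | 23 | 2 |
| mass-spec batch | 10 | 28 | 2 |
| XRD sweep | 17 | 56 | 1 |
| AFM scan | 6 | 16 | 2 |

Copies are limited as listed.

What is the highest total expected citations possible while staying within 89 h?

309

A density-first pass picks calorimetry series + Raman mapping + 2×HPLC run + 2×NMR block + cryo-EM session — 303 at 88 h.
Dropping Raman mapping and NMR block frees 14 h; slotting in electrophysiology block (15 h) lifts the total to 309 at 89 h.
No other feasible combination exceeds 309.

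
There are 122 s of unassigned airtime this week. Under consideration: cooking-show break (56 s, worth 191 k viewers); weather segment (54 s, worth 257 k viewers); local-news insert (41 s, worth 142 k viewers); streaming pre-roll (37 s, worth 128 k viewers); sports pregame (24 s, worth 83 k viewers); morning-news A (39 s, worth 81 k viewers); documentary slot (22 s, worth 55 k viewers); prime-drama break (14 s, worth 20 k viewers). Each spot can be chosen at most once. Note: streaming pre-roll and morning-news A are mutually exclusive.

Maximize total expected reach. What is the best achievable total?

By expected reach per s: weather segment 4.76, local-news insert 3.46, streaming pre-roll 3.46 lead.
The ratio ordering already packs tightly: weather segment + local-news insert + sports pregame, 119 s, 482.
The spare 3 s is too small for any remaining spot, and no feasible exchange beats 482.

482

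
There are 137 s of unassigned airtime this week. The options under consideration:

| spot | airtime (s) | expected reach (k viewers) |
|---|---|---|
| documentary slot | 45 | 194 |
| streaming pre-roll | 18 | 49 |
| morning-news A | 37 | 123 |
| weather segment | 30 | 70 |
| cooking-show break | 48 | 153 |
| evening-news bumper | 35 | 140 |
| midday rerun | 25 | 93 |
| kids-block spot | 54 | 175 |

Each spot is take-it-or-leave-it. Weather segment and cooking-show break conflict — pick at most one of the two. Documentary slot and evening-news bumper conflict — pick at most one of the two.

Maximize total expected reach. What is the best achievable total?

492

By expected reach per s: documentary slot 4.31, evening-news bumper 4.00, midday rerun 3.72, morning-news A 3.32 lead.
Best packing: documentary slot + morning-news A + kids-block spot — 136 s, 492 total.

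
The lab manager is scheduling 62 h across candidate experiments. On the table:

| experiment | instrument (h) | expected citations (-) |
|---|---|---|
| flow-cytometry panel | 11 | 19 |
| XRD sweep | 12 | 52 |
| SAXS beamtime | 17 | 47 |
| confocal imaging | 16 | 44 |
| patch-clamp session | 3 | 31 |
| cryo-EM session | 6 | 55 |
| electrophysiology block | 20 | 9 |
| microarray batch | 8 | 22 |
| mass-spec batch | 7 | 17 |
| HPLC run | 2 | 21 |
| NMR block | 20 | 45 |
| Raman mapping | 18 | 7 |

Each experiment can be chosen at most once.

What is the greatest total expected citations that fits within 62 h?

251

Density check — HPLC run 10.50, patch-clamp session 10.33, cryo-EM session 9.17, XRD sweep 4.33 are the best per h.
Greedy by ratio would take XRD sweep + SAXS beamtime + confocal imaging + patch-clamp session + cryo-EM session + HPLC run: 56 h used, total 250.
The 2 h tied up in HPLC run is better spent on microarray batch — total rises to 251 (62 h).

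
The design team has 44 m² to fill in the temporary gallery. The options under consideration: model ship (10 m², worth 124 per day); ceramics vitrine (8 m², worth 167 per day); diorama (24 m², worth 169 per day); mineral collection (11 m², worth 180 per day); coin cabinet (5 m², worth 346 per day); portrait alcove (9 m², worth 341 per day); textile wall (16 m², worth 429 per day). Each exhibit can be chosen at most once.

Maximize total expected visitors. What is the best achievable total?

Filling by ratio: ceramics vitrine + coin cabinet + portrait alcove + textile wall for 1283, with 6 m² left unused.
The 8 m² tied up in ceramics vitrine is better spent on mineral collection — total rises to 1296 (41 m²).
The closest alternative, ceramics vitrine + coin cabinet + portrait alcove + textile wall, reaches only 1283.

1296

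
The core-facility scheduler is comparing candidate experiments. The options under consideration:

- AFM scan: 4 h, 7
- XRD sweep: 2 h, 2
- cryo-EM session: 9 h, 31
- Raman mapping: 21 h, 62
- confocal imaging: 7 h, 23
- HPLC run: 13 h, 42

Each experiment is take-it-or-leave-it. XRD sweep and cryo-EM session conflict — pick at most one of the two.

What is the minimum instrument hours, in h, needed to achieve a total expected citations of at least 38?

13

Minimise h subject to total expected citations ≥ 38.
AFM scan + cryo-EM session reaches 38 using 13 h.
No combination under 13 h hits 38.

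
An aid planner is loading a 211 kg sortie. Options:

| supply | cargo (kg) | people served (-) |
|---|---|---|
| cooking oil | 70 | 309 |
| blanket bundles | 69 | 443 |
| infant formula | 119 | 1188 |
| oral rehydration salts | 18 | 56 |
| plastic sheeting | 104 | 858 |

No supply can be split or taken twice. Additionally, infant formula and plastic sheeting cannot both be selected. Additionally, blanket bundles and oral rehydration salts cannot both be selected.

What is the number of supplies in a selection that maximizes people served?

The maximum people served within 211 kg is 1631.
One optimal bundle: blanket bundles + infant formula (188 kg).
Any selection reaching 1631 contains exactly 2 supplies.

2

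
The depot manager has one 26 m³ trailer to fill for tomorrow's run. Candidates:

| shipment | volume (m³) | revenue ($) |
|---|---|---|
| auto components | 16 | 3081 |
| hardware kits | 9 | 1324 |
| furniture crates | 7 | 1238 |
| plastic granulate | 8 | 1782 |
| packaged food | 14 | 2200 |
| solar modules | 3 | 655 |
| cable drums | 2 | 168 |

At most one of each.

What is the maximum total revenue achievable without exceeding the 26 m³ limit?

Filling by ratio: furniture crates + plastic granulate + solar modules + cable drums for 3843, with 6 m³ left unused.
The 10 m³ tied up in furniture crates and solar modules is better spent on auto components — total rises to 5031 (26 m³).
The closest alternative, auto components + furniture crates + solar modules, reaches only 4974.

5031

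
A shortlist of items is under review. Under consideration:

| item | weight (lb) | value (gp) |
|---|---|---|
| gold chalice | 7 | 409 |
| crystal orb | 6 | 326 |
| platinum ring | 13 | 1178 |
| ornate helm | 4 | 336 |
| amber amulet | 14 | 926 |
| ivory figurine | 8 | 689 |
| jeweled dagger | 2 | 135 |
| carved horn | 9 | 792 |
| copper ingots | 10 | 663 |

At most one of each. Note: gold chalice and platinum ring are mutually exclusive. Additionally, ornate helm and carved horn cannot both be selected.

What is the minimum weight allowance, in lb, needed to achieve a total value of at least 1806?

Look for the lowest-weight combination reaching 1806.
platinum ring + ivory figurine reaches 1867 using 21 lb.
Below 21 lb the best achievable stays under 1806.

21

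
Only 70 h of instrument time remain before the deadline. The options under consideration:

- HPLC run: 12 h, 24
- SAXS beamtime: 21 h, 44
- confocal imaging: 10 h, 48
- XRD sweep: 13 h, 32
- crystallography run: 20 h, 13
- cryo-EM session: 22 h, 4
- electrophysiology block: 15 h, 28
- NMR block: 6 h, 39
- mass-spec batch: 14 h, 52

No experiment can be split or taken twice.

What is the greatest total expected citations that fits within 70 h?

Greedy by ratio would take SAXS beamtime + confocal imaging + XRD sweep + NMR block + mass-spec batch: 64 h used, total 215.
Replace SAXS beamtime with HPLC run + electrophysiology block: the trade gains 8 net, giving 223 at 70 h.

223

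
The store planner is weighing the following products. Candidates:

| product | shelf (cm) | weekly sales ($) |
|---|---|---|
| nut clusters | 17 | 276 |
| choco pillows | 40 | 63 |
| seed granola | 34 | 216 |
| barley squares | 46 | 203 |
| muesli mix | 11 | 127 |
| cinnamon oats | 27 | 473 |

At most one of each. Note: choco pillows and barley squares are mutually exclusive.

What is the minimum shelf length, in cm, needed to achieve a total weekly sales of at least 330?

27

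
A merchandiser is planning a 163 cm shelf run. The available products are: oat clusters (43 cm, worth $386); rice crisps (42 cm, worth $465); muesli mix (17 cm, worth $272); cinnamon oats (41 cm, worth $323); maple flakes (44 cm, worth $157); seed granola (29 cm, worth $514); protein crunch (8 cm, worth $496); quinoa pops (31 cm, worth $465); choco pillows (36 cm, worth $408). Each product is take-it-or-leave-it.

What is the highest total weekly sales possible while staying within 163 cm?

The ratio ordering already packs tightly: rice crisps + muesli mix + seed granola + protein crunch + quinoa pops + choco pillows, 163 cm, 2620.
An exhaustive check of the 512 subsets confirms 2620.

2620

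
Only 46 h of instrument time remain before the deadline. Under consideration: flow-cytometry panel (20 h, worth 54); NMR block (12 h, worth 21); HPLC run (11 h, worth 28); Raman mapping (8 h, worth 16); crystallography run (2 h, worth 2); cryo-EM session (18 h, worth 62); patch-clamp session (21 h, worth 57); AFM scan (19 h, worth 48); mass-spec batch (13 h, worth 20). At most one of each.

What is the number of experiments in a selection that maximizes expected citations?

3

The maximum expected citations within 46 h is 132.
flow-cytometry panel + Raman mapping + cryo-EM session hits 132 at 46 h.
Any selection reaching 132 contains exactly 3 experiments.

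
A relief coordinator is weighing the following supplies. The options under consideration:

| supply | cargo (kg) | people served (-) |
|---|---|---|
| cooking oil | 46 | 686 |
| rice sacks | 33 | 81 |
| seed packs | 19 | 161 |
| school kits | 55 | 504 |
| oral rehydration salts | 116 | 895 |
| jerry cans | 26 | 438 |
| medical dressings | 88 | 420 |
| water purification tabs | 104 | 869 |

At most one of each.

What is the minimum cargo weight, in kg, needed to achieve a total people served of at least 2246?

231

Need the lightest bundle worth ≥ 2246.
cooking oil + school kits + jerry cans + water purification tabs: 2497 people served at 231 kg.
No combination under 231 kg hits 2246.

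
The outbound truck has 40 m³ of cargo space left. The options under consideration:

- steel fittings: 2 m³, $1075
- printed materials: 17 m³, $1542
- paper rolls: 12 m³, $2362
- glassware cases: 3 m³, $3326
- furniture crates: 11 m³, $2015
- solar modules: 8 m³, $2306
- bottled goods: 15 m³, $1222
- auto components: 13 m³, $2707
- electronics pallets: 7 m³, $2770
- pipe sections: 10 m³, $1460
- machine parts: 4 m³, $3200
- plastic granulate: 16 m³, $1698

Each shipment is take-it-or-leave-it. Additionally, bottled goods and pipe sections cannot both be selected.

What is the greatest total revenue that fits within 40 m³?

15384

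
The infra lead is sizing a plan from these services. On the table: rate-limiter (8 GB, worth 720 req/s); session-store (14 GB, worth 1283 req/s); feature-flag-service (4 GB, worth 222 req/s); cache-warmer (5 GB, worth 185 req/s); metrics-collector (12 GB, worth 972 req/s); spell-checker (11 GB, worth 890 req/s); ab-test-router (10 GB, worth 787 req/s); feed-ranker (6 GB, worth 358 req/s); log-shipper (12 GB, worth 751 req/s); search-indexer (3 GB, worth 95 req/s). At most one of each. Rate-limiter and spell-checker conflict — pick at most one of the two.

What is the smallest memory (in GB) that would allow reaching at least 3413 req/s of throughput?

43

Look for the lowest-memory combination reaching 3413.
session-store + metrics-collector + spell-checker + feed-ranker: 3503 throughput at 43 GB.
Any bundle with less than 43 GB falls short of 3413.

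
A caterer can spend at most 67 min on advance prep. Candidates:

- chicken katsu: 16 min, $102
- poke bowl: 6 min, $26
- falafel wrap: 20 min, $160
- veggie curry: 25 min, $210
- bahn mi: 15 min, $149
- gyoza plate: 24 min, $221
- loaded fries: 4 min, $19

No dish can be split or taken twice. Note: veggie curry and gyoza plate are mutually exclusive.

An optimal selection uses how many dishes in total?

Best achievable profit is 556.
One optimal bundle: poke bowl + falafel wrap + bahn mi + gyoza plate (65 min).
Any selection reaching 556 contains exactly 4 dishes.

4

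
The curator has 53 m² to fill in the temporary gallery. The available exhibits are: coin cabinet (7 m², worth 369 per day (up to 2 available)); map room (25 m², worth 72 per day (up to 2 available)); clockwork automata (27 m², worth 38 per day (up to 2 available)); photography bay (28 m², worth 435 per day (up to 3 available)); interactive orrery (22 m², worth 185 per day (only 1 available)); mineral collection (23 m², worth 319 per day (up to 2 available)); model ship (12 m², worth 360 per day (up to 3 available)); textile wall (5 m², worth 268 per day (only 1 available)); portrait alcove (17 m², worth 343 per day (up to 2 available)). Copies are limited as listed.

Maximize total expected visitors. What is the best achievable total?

1818

Greedy by ratio would take 2×coin cabinet + 2×model ship + textile wall: 43 m² used, total 1726.
The 5 m² tied up in textile wall is better spent on model ship — total rises to 1818 (50 m²).
No other feasible combination exceeds 1818.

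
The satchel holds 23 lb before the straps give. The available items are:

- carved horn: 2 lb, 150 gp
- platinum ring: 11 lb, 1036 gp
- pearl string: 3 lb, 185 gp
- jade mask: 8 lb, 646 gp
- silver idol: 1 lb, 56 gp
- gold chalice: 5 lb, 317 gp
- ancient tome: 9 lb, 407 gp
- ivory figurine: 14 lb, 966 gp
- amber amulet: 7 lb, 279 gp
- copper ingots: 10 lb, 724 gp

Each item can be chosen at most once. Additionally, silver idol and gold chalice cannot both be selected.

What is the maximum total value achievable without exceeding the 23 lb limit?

1923

Greedy by ratio would take carved horn + platinum ring + jade mask + silver idol: 22 lb used, total 1888.
Replace carved horn with pearl string: the trade gains 35 net, giving 1923 at 23 lb.
Next best is carved horn + platinum ring + copper ingots at 1910 (23 lb) — short by 13.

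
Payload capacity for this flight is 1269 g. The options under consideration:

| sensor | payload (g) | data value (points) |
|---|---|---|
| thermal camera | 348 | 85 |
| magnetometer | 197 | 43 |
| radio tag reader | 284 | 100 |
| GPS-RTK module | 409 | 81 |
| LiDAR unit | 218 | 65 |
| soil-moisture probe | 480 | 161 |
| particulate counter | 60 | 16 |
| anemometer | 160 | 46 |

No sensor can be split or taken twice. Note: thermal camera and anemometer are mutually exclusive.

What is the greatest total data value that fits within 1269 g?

388

Ranking by ratio (data value/g): radio tag reader 0.35, soil-moisture probe 0.34, LiDAR unit 0.30.
Radio tag reader + LiDAR unit + soil-moisture probe + particulate counter + anemometer uses 1202 of the 1269 g and totals 388.
Runner-up magnetometer + radio tag reader + LiDAR unit + soil-moisture probe + particulate counter tops out at 385.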